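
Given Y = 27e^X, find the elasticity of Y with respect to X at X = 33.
Elasticity = 33

Elasticity = (dY/dX) · (X/Y)

dY/dX = 27·e^X
At X = 33: dY/dX = 27·e^33, Y = 27·e^33

Elasticity = (27·e^33) · (33 / (27·e^33)) = 33

Interpretation: for a small percentage change in X, the percentage change in Y is approximately 33.00 times as large.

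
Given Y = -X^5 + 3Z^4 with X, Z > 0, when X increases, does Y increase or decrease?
Y decreases

Taking the partial derivative:
∂Y/∂X = -5X^4

∂Y/∂X = -5X^4 < 0 (assuming positive values)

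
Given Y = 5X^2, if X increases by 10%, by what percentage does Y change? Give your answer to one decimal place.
21.0%

For Y = 5X^2:
If X → X(1 + 0.1)
Then Y → Y · (1 + 0.1)^2
     = Y · 1.2100

Percentage change = ((1 + 0.1)^2 − 1) × 100% = 21.0%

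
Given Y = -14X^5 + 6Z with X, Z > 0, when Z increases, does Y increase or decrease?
Y increases

Taking the partial derivative:
∂Y/∂Z = 6

∂Y/∂Z = 6 > 0 (assuming positive values)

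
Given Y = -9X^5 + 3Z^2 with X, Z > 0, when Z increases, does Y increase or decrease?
Y increases

Taking the partial derivative:
∂Y/∂Z = 6Z

∂Y/∂Z = 6Z > 0 (assuming positive values)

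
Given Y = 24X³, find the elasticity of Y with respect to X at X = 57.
Elasticity = 3

Elasticity = (dY/dX) · (X/Y)

dY/dX = 72·X²
At X = 57: dY/dX = 233928, Y = 4444632

Elasticity = 233928 · (57 / 4444632) = 3

Interpretation: for a small percentage change in X, the percentage change in Y is approximately 3.00 times as large.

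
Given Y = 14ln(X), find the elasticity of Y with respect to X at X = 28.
Elasticity = 1/ln(28) ≈ 0.3001

Elasticity = (dY/dX) · (X/Y)

dY/dX = 14/X
At X = 28: dY/dX = 1/2, Y = 14·ln(28)

Elasticity = (1/2) · (28 / (14·ln(28))) = 1/ln(28) ≈ 0.3001

Interpretation: for a small percentage change in X, the percentage change in Y is approximately 0.30 times as large.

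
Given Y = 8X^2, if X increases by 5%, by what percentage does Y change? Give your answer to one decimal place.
10.3%

For Y = 8X^2:
If X → X(1 + 0.05)
Then Y → Y · (1 + 0.05)^2
     = Y · 1.1025

Percentage change = ((1 + 0.05)^2 − 1) × 100% ≈ 10.3%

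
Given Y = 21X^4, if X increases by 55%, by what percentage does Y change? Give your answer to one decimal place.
477.2%

For Y = 21X^4:
If X → X(1 + 0.55)
Then Y → Y · (1 + 0.55)^4
     ≈ Y · 5.7720

Percentage change = ((1 + 0.55)^4 − 1) × 100% ≈ 477.2%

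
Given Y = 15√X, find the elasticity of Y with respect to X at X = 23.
Elasticity = 1/2

Elasticity = (dY/dX) · (X/Y)

dY/dX = 15/(2·√X)
At X = 23: dY/dX = 15·√23/46, Y = 15·√23

Elasticity = (15·√23/46) · (23 / (15·√23)) = 1/2

Interpretation: for a small percentage change in X, the percentage change in Y is approximately 0.50 times as large.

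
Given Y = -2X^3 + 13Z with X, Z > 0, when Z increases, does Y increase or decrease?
Y increases

Taking the partial derivative:
∂Y/∂Z = 13

∂Y/∂Z = 13 > 0 (assuming positive values)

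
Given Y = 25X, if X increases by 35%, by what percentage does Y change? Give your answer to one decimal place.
35.0%

For Y = 25X:
If X → X(1 + 0.35)
Then Y → Y · (1 + 0.35)^1
     = Y · 1.3500

Percentage change = ((1 + 0.35)^1 − 1) × 100% = 35.0%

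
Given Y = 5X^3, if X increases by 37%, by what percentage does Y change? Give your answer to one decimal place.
157.1%

For Y = 5X^3:
If X → X(1 + 0.37)
Then Y → Y · (1 + 0.37)^3
     ≈ Y · 2.5714

Percentage change = ((1 + 0.37)^3 − 1) × 100% ≈ 157.1%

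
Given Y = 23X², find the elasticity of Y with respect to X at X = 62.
Elasticity = 2

Elasticity = (dY/dX) · (X/Y)

dY/dX = 46·X
At X = 62: dY/dX = 2852, Y = 88412

Elasticity = 2852 · (62 / 88412) = 2

Interpretation: for a small percentage change in X, the percentage change in Y is approximately 2.00 times as large.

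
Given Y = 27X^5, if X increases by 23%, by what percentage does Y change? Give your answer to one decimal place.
181.5%

For Y = 27X^5:
If X → X(1 + 0.23)
Then Y → Y · (1 + 0.23)^5
     ≈ Y · 2.8153

Percentage change = ((1 + 0.23)^5 − 1) × 100% ≈ 181.5%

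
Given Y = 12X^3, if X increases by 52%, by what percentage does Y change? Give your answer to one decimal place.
251.2%

For Y = 12X^3:
If X → X(1 + 0.52)
Then Y → Y · (1 + 0.52)^3
     ≈ Y · 3.5118

Percentage change = ((1 + 0.52)^3 − 1) × 100% ≈ 251.2%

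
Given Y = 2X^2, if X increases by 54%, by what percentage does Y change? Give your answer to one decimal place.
137.2%

For Y = 2X^2:
If X → X(1 + 0.54)
Then Y → Y · (1 + 0.54)^2
     = Y · 2.3716

Percentage change = ((1 + 0.54)^2 − 1) × 100% ≈ 137.2%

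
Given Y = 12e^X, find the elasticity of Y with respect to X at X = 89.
Elasticity = 89

Elasticity = (dY/dX) · (X/Y)

dY/dX = 12·e^X
At X = 89: dY/dX = 12·e^89, Y = 12·e^89

Elasticity = (12·e^89) · (89 / (12·e^89)) = 89

Interpretation: for a small percentage change in X, the percentage change in Y is approximately 89.00 times as large.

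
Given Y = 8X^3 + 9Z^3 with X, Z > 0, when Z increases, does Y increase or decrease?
Y increases

Taking the partial derivative:
∂Y/∂Z = 27Z^2

∂Y/∂Z = 27Z^2 > 0 (assuming positive values)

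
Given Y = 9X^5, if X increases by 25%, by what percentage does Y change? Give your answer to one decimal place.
205.2%

For Y = 9X^5:
If X → X(1 + 0.25)
Then Y → Y · (1 + 0.25)^5
     ≈ Y · 3.0518

Percentage change = ((1 + 0.25)^5 − 1) × 100% ≈ 205.2%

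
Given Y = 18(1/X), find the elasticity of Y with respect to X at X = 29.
Elasticity = -1

Elasticity = (dY/dX) · (X/Y)

dY/dX = -18/X²
At X = 29: dY/dX = -18/841, Y = 18/29

Elasticity = (-18/841) · (29 / (18/29)) = -1

Interpretation: for a small percentage change in X, the percentage change in Y is approximately -1.00 times as large.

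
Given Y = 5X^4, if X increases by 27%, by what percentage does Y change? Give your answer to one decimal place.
160.1%

For Y = 5X^4:
If X → X(1 + 0.27)
Then Y → Y · (1 + 0.27)^4
     ≈ Y · 2.6014

Percentage change = ((1 + 0.27)^4 − 1) × 100% ≈ 160.1%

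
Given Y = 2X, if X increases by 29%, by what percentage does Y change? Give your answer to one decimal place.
29.0%

For Y = 2X:
If X → X(1 + 0.29)
Then Y → Y · (1 + 0.29)^1
     = Y · 1.2900

Percentage change = ((1 + 0.29)^1 − 1) × 100% = 29.0%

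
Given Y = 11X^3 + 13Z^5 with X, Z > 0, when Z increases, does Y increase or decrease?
Y increases

Taking the partial derivative:
∂Y/∂Z = 65Z^4

∂Y/∂Z = 65Z^4 > 0 (assuming positive values)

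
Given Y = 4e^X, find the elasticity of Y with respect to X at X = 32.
Elasticity = 32

Elasticity = (dY/dX) · (X/Y)

dY/dX = 4·e^X
At X = 32: dY/dX = 4·e^32, Y = 4·e^32

Elasticity = (4·e^32) · (32 / (4·e^32)) = 32

Interpretation: for a small percentage change in X, the percentage change in Y is approximately 32.00 times as large.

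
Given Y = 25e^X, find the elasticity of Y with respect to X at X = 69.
Elasticity = 69

Elasticity = (dY/dX) · (X/Y)

dY/dX = 25·e^X
At X = 69: dY/dX = 25·e^69, Y = 25·e^69

Elasticity = (25·e^69) · (69 / (25·e^69)) = 69

Interpretation: for a small percentage change in X, the percentage change in Y is approximately 69.00 times as large.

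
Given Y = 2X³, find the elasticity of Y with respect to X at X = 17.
Elasticity = 3

Elasticity = (dY/dX) · (X/Y)

dY/dX = 6·X²
At X = 17: dY/dX = 1734, Y = 9826

Elasticity = 1734 · (17 / 9826) = 3

Interpretation: for a small percentage change in X, the percentage change in Y is approximately 3.00 times as large.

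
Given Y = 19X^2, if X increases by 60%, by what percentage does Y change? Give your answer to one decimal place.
156.0%

For Y = 19X^2:
If X → X(1 + 0.6)
Then Y → Y · (1 + 0.6)^2
     = Y · 2.5600

Percentage change = ((1 + 0.6)^2 − 1) × 100% = 156.0%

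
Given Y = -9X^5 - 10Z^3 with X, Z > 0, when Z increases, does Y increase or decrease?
Y decreases

Taking the partial derivative:
∂Y/∂Z = -30Z^2

∂Y/∂Z = -30Z^2 < 0 (assuming positive values)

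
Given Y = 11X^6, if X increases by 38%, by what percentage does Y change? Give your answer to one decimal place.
590.7%

For Y = 11X^6:
If X → X(1 + 0.38)
Then Y → Y · (1 + 0.38)^6
     ≈ Y · 6.9068

Percentage change = ((1 + 0.38)^6 − 1) × 100% ≈ 590.7%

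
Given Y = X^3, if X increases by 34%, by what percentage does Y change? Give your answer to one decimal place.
140.6%

For Y = X^3:
If X → X(1 + 0.34)
Then Y → Y · (1 + 0.34)^3
     ≈ Y · 2.4061

Percentage change = ((1 + 0.34)^3 − 1) × 100% ≈ 140.6%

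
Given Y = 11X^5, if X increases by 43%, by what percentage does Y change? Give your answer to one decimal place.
498.0%

For Y = 11X^5:
If X → X(1 + 0.43)
Then Y → Y · (1 + 0.43)^5
     ≈ Y · 5.9797

Percentage change = ((1 + 0.43)^5 − 1) × 100% ≈ 498.0%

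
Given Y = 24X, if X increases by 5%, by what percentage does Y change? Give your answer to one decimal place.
5.0%

For Y = 24X:
If X → X(1 + 0.05)
Then Y → Y · (1 + 0.05)^1
     = Y · 1.0500

Percentage change = ((1 + 0.05)^1 − 1) × 100% = 5.0%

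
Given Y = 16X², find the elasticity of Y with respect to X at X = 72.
Elasticity = 2

Elasticity = (dY/dX) · (X/Y)

dY/dX = 32·X
At X = 72: dY/dX = 2304, Y = 82944

Elasticity = 2304 · (72 / 82944) = 2

Interpretation: for a small percentage change in X, the percentage change in Y is approximately 2.00 times as large.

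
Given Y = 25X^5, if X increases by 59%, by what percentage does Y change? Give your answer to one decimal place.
916.2%

For Y = 25X^5:
If X → X(1 + 0.59)
Then Y → Y · (1 + 0.59)^5
     ≈ Y · 10.1622

Percentage change = ((1 + 0.59)^5 − 1) × 100% ≈ 916.2%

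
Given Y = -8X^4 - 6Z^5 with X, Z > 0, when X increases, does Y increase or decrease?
Y decreases

Taking the partial derivative:
∂Y/∂X = -32X^3

∂Y/∂X = -32X^3 < 0 (assuming positive values)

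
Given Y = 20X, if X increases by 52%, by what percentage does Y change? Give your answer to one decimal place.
52.0%

For Y = 20X:
If X → X(1 + 0.52)
Then Y → Y · (1 + 0.52)^1
     = Y · 1.5200

Percentage change = ((1 + 0.52)^1 − 1) × 100% = 52.0%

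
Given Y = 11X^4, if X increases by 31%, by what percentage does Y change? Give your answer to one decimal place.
194.5%

For Y = 11X^4:
If X → X(1 + 0.31)
Then Y → Y · (1 + 0.31)^4
     ≈ Y · 2.9450

Percentage change = ((1 + 0.31)^4 − 1) × 100% ≈ 194.5%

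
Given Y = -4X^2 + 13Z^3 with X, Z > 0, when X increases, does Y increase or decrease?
Y decreases

Taking the partial derivative:
∂Y/∂X = -8X

∂Y/∂X = -8X < 0 (assuming positive values)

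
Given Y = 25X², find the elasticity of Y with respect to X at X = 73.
Elasticity = 2

Elasticity = (dY/dX) · (X/Y)

dY/dX = 50·X
At X = 73: dY/dX = 3650, Y = 133225

Elasticity = 3650 · (73 / 133225) = 2

Interpretation: for a small percentage change in X, the percentage change in Y is approximately 2.00 times as large.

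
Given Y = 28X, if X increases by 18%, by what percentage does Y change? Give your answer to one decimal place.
18.0%

For Y = 28X:
If X → X(1 + 0.18)
Then Y → Y · (1 + 0.18)^1
     = Y · 1.1800

Percentage change = ((1 + 0.18)^1 − 1) × 100% = 18.0%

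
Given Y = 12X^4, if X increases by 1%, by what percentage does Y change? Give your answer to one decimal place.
4.1%

For Y = 12X^4:
If X → X(1 + 0.01)
Then Y → Y · (1 + 0.01)^4
     ≈ Y · 1.0406

Percentage change = ((1 + 0.01)^4 − 1) × 100% ≈ 4.1%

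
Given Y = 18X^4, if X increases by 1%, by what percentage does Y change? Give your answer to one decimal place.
4.1%

For Y = 18X^4:
If X → X(1 + 0.01)
Then Y → Y · (1 + 0.01)^4
     ≈ Y · 1.0406

Percentage change = ((1 + 0.01)^4 − 1) × 100% ≈ 4.1%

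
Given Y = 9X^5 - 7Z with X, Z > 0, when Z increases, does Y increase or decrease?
Y decreases

Taking the partial derivative:
∂Y/∂Z = -7

∂Y/∂Z = -7 < 0 (assuming positive values)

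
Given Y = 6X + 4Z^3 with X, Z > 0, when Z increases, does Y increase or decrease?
Y increases

Taking the partial derivative:
∂Y/∂Z = 12Z^2

∂Y/∂Z = 12Z^2 > 0 (assuming positive values)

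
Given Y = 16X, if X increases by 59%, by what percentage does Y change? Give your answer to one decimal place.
59.0%

For Y = 16X:
If X → X(1 + 0.59)
Then Y → Y · (1 + 0.59)^1
     = Y · 1.5900

Percentage change = ((1 + 0.59)^1 − 1) × 100% = 59.0%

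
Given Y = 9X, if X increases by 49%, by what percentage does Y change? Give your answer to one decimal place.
49.0%

For Y = 9X:
If X → X(1 + 0.49)
Then Y → Y · (1 + 0.49)^1
     = Y · 1.4900

Percentage change = ((1 + 0.49)^1 − 1) × 100% = 49.0%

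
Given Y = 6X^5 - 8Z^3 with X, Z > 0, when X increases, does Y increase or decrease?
Y increases

Taking the partial derivative:
∂Y/∂X = 30X^4

∂Y/∂X = 30X^4 > 0 (assuming positive values)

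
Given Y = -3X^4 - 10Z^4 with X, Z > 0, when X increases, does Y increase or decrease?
Y decreases

Taking the partial derivative:
∂Y/∂X = -12X^3

∂Y/∂X = -12X^3 < 0 (assuming positive values)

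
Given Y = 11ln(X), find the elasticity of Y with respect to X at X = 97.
Elasticity = 1/ln(97) ≈ 0.2186

Elasticity = (dY/dX) · (X/Y)

dY/dX = 11/X
At X = 97: dY/dX = 11/97, Y = 11·ln(97)

Elasticity = (11/97) · (97 / (11·ln(97))) = 1/ln(97) ≈ 0.2186

Interpretation: for a small percentage change in X, the percentage change in Y is approximately 0.22 times as large.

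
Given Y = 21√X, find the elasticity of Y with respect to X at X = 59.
Elasticity = 1/2

Elasticity = (dY/dX) · (X/Y)

dY/dX = 21/(2·√X)
At X = 59: dY/dX = 21·√59/118, Y = 21·√59

Elasticity = (21·√59/118) · (59 / (21·√59)) = 1/2

Interpretation: for a small percentage change in X, the percentage change in Y is approximately 0.50 times as large.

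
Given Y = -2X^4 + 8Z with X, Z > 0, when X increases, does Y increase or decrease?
Y decreases

Taking the partial derivative:
∂Y/∂X = -8X^3

∂Y/∂X = -8X^3 < 0 (assuming positive values)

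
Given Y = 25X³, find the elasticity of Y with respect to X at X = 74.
Elasticity = 3

Elasticity = (dY/dX) · (X/Y)

dY/dX = 75·X²
At X = 74: dY/dX = 410700, Y = 10130600

Elasticity = 410700 · (74 / 10130600) = 3

Interpretation: for a small percentage change in X, the percentage change in Y is approximately 3.00 times as large.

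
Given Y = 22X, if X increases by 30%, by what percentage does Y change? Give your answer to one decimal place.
30.0%

For Y = 22X:
If X → X(1 + 0.3)
Then Y → Y · (1 + 0.3)^1
     = Y · 1.3000

Percentage change = ((1 + 0.3)^1 − 1) × 100% = 30.0%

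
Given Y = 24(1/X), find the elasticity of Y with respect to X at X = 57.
Elasticity = -1

Elasticity = (dY/dX) · (X/Y)

dY/dX = -24/X²
At X = 57: dY/dX = -8/1083, Y = 8/19

Elasticity = (-8/1083) · (57 / (8/19)) = -1

Interpretation: for a small percentage change in X, the percentage change in Y is approximately -1.00 times as large.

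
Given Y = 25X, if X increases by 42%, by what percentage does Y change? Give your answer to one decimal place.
42.0%

For Y = 25X:
If X → X(1 + 0.42)
Then Y → Y · (1 + 0.42)^1
     = Y · 1.4200

Percentage change = ((1 + 0.42)^1 − 1) × 100% = 42.0%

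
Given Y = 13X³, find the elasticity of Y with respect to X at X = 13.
Elasticity = 3

Elasticity = (dY/dX) · (X/Y)

dY/dX = 39·X²
At X = 13: dY/dX = 6591, Y = 28561

Elasticity = 6591 · (13 / 28561) = 3

Interpretation: for a small percentage change in X, the percentage change in Y is approximately 3.00 times as large.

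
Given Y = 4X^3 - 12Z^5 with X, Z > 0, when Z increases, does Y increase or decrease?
Y decreases

Taking the partial derivative:
∂Y/∂Z = -60Z^4

∂Y/∂Z = -60Z^4 < 0 (assuming positive values)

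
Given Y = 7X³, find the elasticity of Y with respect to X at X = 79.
Elasticity = 3

Elasticity = (dY/dX) · (X/Y)

dY/dX = 21·X²
At X = 79: dY/dX = 131061, Y = 3451273

Elasticity = 131061 · (79 / 3451273) = 3

Interpretation: for a small percentage change in X, the percentage change in Y is approximately 3.00 times as large.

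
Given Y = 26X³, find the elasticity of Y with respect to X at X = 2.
Elasticity = 3

Elasticity = (dY/dX) · (X/Y)

dY/dX = 78·X²
At X = 2: dY/dX = 312, Y = 208

Elasticity = 312 · (2 / 208) = 3

Interpretation: for a small percentage change in X, the percentage change in Y is approximately 3.00 times as large.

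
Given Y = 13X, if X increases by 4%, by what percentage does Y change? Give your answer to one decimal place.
4.0%

For Y = 13X:
If X → X(1 + 0.04)
Then Y → Y · (1 + 0.04)^1
     = Y · 1.0400

Percentage change = ((1 + 0.04)^1 − 1) × 100% = 4.0%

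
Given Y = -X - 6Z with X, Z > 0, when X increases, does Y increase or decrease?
Y decreases

Taking the partial derivative:
∂Y/∂X = -1

∂Y/∂X = -1 < 0 (assuming positive values)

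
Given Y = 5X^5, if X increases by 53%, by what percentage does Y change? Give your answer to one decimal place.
738.4%

For Y = 5X^5:
If X → X(1 + 0.53)
Then Y → Y · (1 + 0.53)^5
     ≈ Y · 8.3841

Percentage change = ((1 + 0.53)^5 − 1) × 100% ≈ 738.4%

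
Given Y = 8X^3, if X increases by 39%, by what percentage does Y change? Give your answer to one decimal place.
168.6%

For Y = 8X^3:
If X → X(1 + 0.39)
Then Y → Y · (1 + 0.39)^3
     ≈ Y · 2.6856

Percentage change = ((1 + 0.39)^3 − 1) × 100% ≈ 168.6%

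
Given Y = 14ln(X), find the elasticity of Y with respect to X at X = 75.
Elasticity = 1/ln(75) ≈ 0.2316

Elasticity = (dY/dX) · (X/Y)

dY/dX = 14/X
At X = 75: dY/dX = 14/75, Y = 14·ln(75)

Elasticity = (14/75) · (75 / (14·ln(75))) = 1/ln(75) ≈ 0.2316

Interpretation: for a small percentage change in X, the percentage change in Y is approximately 0.23 times as large.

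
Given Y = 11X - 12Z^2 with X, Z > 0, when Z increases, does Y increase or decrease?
Y decreases

Taking the partial derivative:
∂Y/∂Z = -24Z

∂Y/∂Z = -24Z < 0 (assuming positive values)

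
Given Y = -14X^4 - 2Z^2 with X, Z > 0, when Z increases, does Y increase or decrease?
Y decreases

Taking the partial derivative:
∂Y/∂Z = -4Z

∂Y/∂Z = -4Z < 0 (assuming positive values)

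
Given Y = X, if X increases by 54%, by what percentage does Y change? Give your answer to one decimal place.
54.0%

For Y = X:
If X → X(1 + 0.54)
Then Y → Y · (1 + 0.54)^1
     = Y · 1.5400

Percentage change = ((1 + 0.54)^1 − 1) × 100% = 54.0%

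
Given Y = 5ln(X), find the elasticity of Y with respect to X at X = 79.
Elasticity = 1/ln(79) ≈ 0.2289

Elasticity = (dY/dX) · (X/Y)

dY/dX = 5/X
At X = 79: dY/dX = 5/79, Y = 5·ln(79)

Elasticity = (5/79) · (79 / (5·ln(79))) = 1/ln(79) ≈ 0.2289

Interpretation: for a small percentage change in X, the percentage change in Y is approximately 0.23 times as large.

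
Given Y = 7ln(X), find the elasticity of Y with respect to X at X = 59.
Elasticity = 1/ln(59) ≈ 0.2452

Elasticity = (dY/dX) · (X/Y)

dY/dX = 7/X
At X = 59: dY/dX = 7/59, Y = 7·ln(59)

Elasticity = (7/59) · (59 / (7·ln(59))) = 1/ln(59) ≈ 0.2452

Interpretation: for a small percentage change in X, the percentage change in Y is approximately 0.25 times as large.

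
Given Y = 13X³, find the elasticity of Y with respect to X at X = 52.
Elasticity = 3

Elasticity = (dY/dX) · (X/Y)

dY/dX = 39·X²
At X = 52: dY/dX = 105456, Y = 1827904

Elasticity = 105456 · (52 / 1827904) = 3

Interpretation: for a small percentage change in X, the percentage change in Y is approximately 3.00 times as large.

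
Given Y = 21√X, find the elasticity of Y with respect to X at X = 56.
Elasticity = 1/2

Elasticity = (dY/dX) · (X/Y)

dY/dX = 21/(2·√X)
At X = 56: dY/dX = 3·√14/8, Y = 42·√14

Elasticity = (3·√14/8) · (56 / (42·√14)) = 1/2

Interpretation: for a small percentage change in X, the percentage change in Y is approximately 0.50 times as large.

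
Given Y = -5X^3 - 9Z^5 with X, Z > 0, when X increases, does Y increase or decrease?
Y decreases

Taking the partial derivative:
∂Y/∂X = -15X^2

∂Y/∂X = -15X^2 < 0 (assuming positive values)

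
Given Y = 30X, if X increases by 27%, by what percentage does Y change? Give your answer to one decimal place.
27.0%

For Y = 30X:
If X → X(1 + 0.27)
Then Y → Y · (1 + 0.27)^1
     = Y · 1.2700

Percentage change = ((1 + 0.27)^1 − 1) × 100% = 27.0%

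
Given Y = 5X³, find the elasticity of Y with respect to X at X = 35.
Elasticity = 3

Elasticity = (dY/dX) · (X/Y)

dY/dX = 15·X²
At X = 35: dY/dX = 18375, Y = 214375

Elasticity = 18375 · (35 / 214375) = 3

Interpretation: for a small percentage change in X, the percentage change in Y is approximately 3.00 times as large.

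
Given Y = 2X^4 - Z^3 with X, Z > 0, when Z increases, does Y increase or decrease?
Y decreases

Taking the partial derivative:
∂Y/∂Z = -3Z^2

∂Y/∂Z = -3Z^2 < 0 (assuming positive values)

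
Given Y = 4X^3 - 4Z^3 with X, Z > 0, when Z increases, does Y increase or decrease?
Y decreases

Taking the partial derivative:
∂Y/∂Z = -12Z^2

∂Y/∂Z = -12Z^2 < 0 (assuming positive values)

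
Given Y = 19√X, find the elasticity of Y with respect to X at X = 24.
Elasticity = 1/2

Elasticity = (dY/dX) · (X/Y)

dY/dX = 19/(2·√X)
At X = 24: dY/dX = 19·√6/24, Y = 38·√6

Elasticity = (19·√6/24) · (24 / (38·√6)) = 1/2

Interpretation: for a small percentage change in X, the percentage change in Y is approximately 0.50 times as large.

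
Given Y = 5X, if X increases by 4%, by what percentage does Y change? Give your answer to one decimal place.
4.0%

For Y = 5X:
If X → X(1 + 0.04)
Then Y → Y · (1 + 0.04)^1
     = Y · 1.0400

Percentage change = ((1 + 0.04)^1 − 1) × 100% = 4.0%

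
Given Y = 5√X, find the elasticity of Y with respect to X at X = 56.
Elasticity = 1/2

Elasticity = (dY/dX) · (X/Y)

dY/dX = 5/(2·√X)
At X = 56: dY/dX = 5·√14/56, Y = 10·√14

Elasticity = (5·√14/56) · (56 / (10·√14)) = 1/2

Interpretation: for a small percentage change in X, the percentage change in Y is approximately 0.50 times as large.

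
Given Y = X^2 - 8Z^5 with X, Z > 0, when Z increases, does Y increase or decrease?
Y decreases

Taking the partial derivative:
∂Y/∂Z = -40Z^4

∂Y/∂Z = -40Z^4 < 0 (assuming positive values)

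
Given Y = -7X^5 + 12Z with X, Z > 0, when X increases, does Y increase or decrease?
Y decreases

Taking the partial derivative:
∂Y/∂X = -35X^4

∂Y/∂X = -35X^4 < 0 (assuming positive values)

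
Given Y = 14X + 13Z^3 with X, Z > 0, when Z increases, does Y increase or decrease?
Y increases

Taking the partial derivative:
∂Y/∂Z = 39Z^2

∂Y/∂Z = 39Z^2 > 0 (assuming positive values)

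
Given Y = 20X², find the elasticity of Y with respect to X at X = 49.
Elasticity = 2

Elasticity = (dY/dX) · (X/Y)

dY/dX = 40·X
At X = 49: dY/dX = 1960, Y = 48020

Elasticity = 1960 · (49 / 48020) = 2

Interpretation: for a small percentage change in X, the percentage change in Y is approximately 2.00 times as large.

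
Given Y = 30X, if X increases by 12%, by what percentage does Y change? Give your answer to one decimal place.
12.0%

For Y = 30X:
If X → X(1 + 0.12)
Then Y → Y · (1 + 0.12)^1
     = Y · 1.1200

Percentage change = ((1 + 0.12)^1 − 1) × 100% = 12.0%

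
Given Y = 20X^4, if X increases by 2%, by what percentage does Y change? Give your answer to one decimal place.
8.2%

For Y = 20X^4:
If X → X(1 + 0.02)
Then Y → Y · (1 + 0.02)^4
     ≈ Y · 1.0824

Percentage change = ((1 + 0.02)^4 − 1) × 100% ≈ 8.2%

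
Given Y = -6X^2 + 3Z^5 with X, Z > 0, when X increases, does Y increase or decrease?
Y decreases

Taking the partial derivative:
∂Y/∂X = -12X

∂Y/∂X = -12X < 0 (assuming positive values)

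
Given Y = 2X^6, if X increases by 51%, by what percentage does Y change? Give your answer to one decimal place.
1085.4%

For Y = 2X^6:
If X → X(1 + 0.51)
Then Y → Y · (1 + 0.51)^6
     ≈ Y · 11.8539

Percentage change = ((1 + 0.51)^6 − 1) × 100% ≈ 1085.4%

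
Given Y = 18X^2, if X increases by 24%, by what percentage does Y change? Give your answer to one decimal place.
53.8%

For Y = 18X^2:
If X → X(1 + 0.24)
Then Y → Y · (1 + 0.24)^2
     = Y · 1.5376

Percentage change = ((1 + 0.24)^2 − 1) × 100% ≈ 53.8%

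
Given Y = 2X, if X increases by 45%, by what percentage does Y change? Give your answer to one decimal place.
45.0%

For Y = 2X:
If X → X(1 + 0.45)
Then Y → Y · (1 + 0.45)^1
     = Y · 1.4500

Percentage change = ((1 + 0.45)^1 − 1) × 100% = 45.0%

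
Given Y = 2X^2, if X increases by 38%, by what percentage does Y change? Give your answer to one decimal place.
90.4%

For Y = 2X^2:
If X → X(1 + 0.38)
Then Y → Y · (1 + 0.38)^2
     = Y · 1.9044

Percentage change = ((1 + 0.38)^2 − 1) × 100% ≈ 90.4%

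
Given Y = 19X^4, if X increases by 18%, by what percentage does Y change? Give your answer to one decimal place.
93.9%

For Y = 19X^4:
If X → X(1 + 0.18)
Then Y → Y · (1 + 0.18)^4
     ≈ Y · 1.9388

Percentage change = ((1 + 0.18)^4 − 1) × 100% ≈ 93.9%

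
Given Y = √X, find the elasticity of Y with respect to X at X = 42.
Elasticity = 1/2

Elasticity = (dY/dX) · (X/Y)

dY/dX = 1/(2·√X)
At X = 42: dY/dX = √42/84, Y = √42

Elasticity = (√42/84) · (42 / (√42)) = 1/2

Interpretation: for a small percentage change in X, the percentage change in Y is approximately 0.50 times as large.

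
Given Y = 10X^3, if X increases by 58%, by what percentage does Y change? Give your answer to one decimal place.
294.4%

For Y = 10X^3:
If X → X(1 + 0.58)
Then Y → Y · (1 + 0.58)^3
     ≈ Y · 3.9443

Percentage change = ((1 + 0.58)^3 − 1) × 100% ≈ 294.4%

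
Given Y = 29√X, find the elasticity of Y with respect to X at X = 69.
Elasticity = 1/2

Elasticity = (dY/dX) · (X/Y)

dY/dX = 29/(2·√X)
At X = 69: dY/dX = 29·√69/138, Y = 29·√69

Elasticity = (29·√69/138) · (69 / (29·√69)) = 1/2

Interpretation: for a small percentage change in X, the percentage change in Y is approximately 0.50 times as large.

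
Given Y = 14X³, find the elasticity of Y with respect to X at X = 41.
Elasticity = 3

Elasticity = (dY/dX) · (X/Y)

dY/dX = 42·X²
At X = 41: dY/dX = 70602, Y = 964894

Elasticity = 70602 · (41 / 964894) = 3

Interpretation: for a small percentage change in X, the percentage change in Y is approximately 3.00 times as large.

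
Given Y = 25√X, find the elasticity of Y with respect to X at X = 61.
Elasticity = 1/2

Elasticity = (dY/dX) · (X/Y)

dY/dX = 25/(2·√X)
At X = 61: dY/dX = 25·√61/122, Y = 25·√61

Elasticity = (25·√61/122) · (61 / (25·√61)) = 1/2

Interpretation: for a small percentage change in X, the percentage change in Y is approximately 0.50 times as large.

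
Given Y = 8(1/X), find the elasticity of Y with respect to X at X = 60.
Elasticity = -1

Elasticity = (dY/dX) · (X/Y)

dY/dX = -8/X²
At X = 60: dY/dX = -1/450, Y = 2/15

Elasticity = (-1/450) · (60 / (2/15)) = -1

Interpretation: for a small percentage change in X, the percentage change in Y is approximately -1.00 times as large.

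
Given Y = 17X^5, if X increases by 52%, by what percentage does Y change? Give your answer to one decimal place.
711.4%

For Y = 17X^5:
If X → X(1 + 0.52)
Then Y → Y · (1 + 0.52)^5
     ≈ Y · 8.1137

Percentage change = ((1 + 0.52)^5 − 1) × 100% ≈ 711.4%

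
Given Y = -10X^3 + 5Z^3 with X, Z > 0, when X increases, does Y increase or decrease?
Y decreases

Taking the partial derivative:
∂Y/∂X = -30X^2

∂Y/∂X = -30X^2 < 0 (assuming positive values)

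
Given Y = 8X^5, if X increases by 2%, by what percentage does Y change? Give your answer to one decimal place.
10.4%

For Y = 8X^5:
If X → X(1 + 0.02)
Then Y → Y · (1 + 0.02)^5
     ≈ Y · 1.1041

Percentage change = ((1 + 0.02)^5 − 1) × 100% ≈ 10.4%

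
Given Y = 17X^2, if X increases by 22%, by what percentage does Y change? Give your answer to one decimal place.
48.8%

For Y = 17X^2:
If X → X(1 + 0.22)
Then Y → Y · (1 + 0.22)^2
     = Y · 1.4884

Percentage change = ((1 + 0.22)^2 − 1) × 100% ≈ 48.8%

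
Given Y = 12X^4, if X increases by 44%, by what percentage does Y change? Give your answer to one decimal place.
330.0%

For Y = 12X^4:
If X → X(1 + 0.44)
Then Y → Y · (1 + 0.44)^4
     ≈ Y · 4.2998

Percentage change = ((1 + 0.44)^4 − 1) × 100% ≈ 330.0%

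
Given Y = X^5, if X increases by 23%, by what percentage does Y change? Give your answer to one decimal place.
181.5%

For Y = X^5:
If X → X(1 + 0.23)
Then Y → Y · (1 + 0.23)^5
     ≈ Y · 2.8153

Percentage change = ((1 + 0.23)^5 − 1) × 100% ≈ 181.5%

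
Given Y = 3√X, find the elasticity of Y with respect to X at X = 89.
Elasticity = 1/2

Elasticity = (dY/dX) · (X/Y)

dY/dX = 3/(2·√X)
At X = 89: dY/dX = 3·√89/178, Y = 3·√89

Elasticity = (3·√89/178) · (89 / (3·√89)) = 1/2

Interpretation: for a small percentage change in X, the percentage change in Y is approximately 0.50 times as large.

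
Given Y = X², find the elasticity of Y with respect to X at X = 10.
Elasticity = 2

Elasticity = (dY/dX) · (X/Y)

dY/dX = 2·X
At X = 10: dY/dX = 20, Y = 100

Elasticity = 20 · (10 / 100) = 2

Interpretation: for a small percentage change in X, the percentage change in Y is approximately 2.00 times as large.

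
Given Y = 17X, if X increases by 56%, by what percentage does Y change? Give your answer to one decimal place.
56.0%

For Y = 17X:
If X → X(1 + 0.56)
Then Y → Y · (1 + 0.56)^1
     = Y · 1.5600

Percentage change = ((1 + 0.56)^1 − 1) × 100% = 56.0%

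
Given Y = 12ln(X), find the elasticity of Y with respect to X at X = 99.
Elasticity = 1/ln(99) ≈ 0.2176

Elasticity = (dY/dX) · (X/Y)

dY/dX = 12/X
At X = 99: dY/dX = 4/33, Y = 12·ln(99)

Elasticity = (4/33) · (99 / (12·ln(99))) = 1/ln(99) ≈ 0.2176

Interpretation: for a small percentage change in X, the percentage change in Y is approximately 0.22 times as large.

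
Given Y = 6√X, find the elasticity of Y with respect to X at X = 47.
Elasticity = 1/2

Elasticity = (dY/dX) · (X/Y)

dY/dX = 3/√X
At X = 47: dY/dX = 3·√47/47, Y = 6·√47

Elasticity = (3·√47/47) · (47 / (6·√47)) = 1/2

Interpretation: for a small percentage change in X, the percentage change in Y is approximately 0.50 times as large.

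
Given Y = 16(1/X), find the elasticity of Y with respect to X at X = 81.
Elasticity = -1

Elasticity = (dY/dX) · (X/Y)

dY/dX = -16/X²
At X = 81: dY/dX = -16/6561, Y = 16/81

Elasticity = (-16/6561) · (81 / (16/81)) = -1

Interpretation: for a small percentage change in X, the percentage change in Y is approximately -1.00 times as large.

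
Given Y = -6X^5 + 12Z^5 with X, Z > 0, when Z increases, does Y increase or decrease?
Y increases

Taking the partial derivative:
∂Y/∂Z = 60Z^4

∂Y/∂Z = 60Z^4 > 0 (assuming positive values)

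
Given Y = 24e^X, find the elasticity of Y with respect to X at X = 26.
Elasticity = 26

Elasticity = (dY/dX) · (X/Y)

dY/dX = 24·e^X
At X = 26: dY/dX = 24·e^26, Y = 24·e^26

Elasticity = (24·e^26) · (26 / (24·e^26)) = 26

Interpretation: for a small percentage change in X, the percentage change in Y is approximately 26.00 times as large.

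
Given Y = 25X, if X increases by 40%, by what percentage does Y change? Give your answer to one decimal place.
40.0%

For Y = 25X:
If X → X(1 + 0.4)
Then Y → Y · (1 + 0.4)^1
     = Y · 1.4000

Percentage change = ((1 + 0.4)^1 − 1) × 100% = 40.0%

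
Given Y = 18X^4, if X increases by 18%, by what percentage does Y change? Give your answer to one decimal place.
93.9%

For Y = 18X^4:
If X → X(1 + 0.18)
Then Y → Y · (1 + 0.18)^4
     ≈ Y · 1.9388

Percentage change = ((1 + 0.18)^4 − 1) × 100% ≈ 93.9%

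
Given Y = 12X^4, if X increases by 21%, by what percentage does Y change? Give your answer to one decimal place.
114.4%

For Y = 12X^4:
If X → X(1 + 0.21)
Then Y → Y · (1 + 0.21)^4
     ≈ Y · 2.1436

Percentage change = ((1 + 0.21)^4 − 1) × 100% ≈ 114.4%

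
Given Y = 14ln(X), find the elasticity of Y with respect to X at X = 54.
Elasticity = 1/ln(54) ≈ 0.2507

Elasticity = (dY/dX) · (X/Y)

dY/dX = 14/X
At X = 54: dY/dX = 7/27, Y = 14·ln(54)

Elasticity = (7/27) · (54 / (14·ln(54))) = 1/ln(54) ≈ 0.2507

Interpretation: for a small percentage change in X, the percentage change in Y is approximately 0.25 times as large.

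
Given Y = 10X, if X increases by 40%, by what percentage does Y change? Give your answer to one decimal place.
40.0%

For Y = 10X:
If X → X(1 + 0.4)
Then Y → Y · (1 + 0.4)^1
     = Y · 1.4000

Percentage change = ((1 + 0.4)^1 − 1) × 100% = 40.0%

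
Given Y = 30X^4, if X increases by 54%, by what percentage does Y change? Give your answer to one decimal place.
462.4%

For Y = 30X^4:
If X → X(1 + 0.54)
Then Y → Y · (1 + 0.54)^4
     ≈ Y · 5.6245

Percentage change = ((1 + 0.54)^4 − 1) × 100% ≈ 462.4%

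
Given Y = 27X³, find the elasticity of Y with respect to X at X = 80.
Elasticity = 3

Elasticity = (dY/dX) · (X/Y)

dY/dX = 81·X²
At X = 80: dY/dX = 518400, Y = 13824000

Elasticity = 518400 · (80 / 13824000) = 3

Interpretation: for a small percentage change in X, the percentage change in Y is approximately 3.00 times as large.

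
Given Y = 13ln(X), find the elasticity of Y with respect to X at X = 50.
Elasticity = 1/ln(50) ≈ 0.2556

Elasticity = (dY/dX) · (X/Y)

dY/dX = 13/X
At X = 50: dY/dX = 13/50, Y = 13·ln(50)

Elasticity = (13/50) · (50 / (13·ln(50))) = 1/ln(50) ≈ 0.2556

Interpretation: for a small percentage change in X, the percentage change in Y is approximately 0.26 times as large.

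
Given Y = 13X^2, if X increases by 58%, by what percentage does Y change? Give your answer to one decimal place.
149.6%

For Y = 13X^2:
If X → X(1 + 0.58)
Then Y → Y · (1 + 0.58)^2
     = Y · 2.4964

Percentage change = ((1 + 0.58)^2 − 1) × 100% ≈ 149.6%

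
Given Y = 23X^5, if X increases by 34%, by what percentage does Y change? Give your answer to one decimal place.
332.0%

For Y = 23X^5:
If X → X(1 + 0.34)
Then Y → Y · (1 + 0.34)^5
     ≈ Y · 4.3204

Percentage change = ((1 + 0.34)^5 − 1) × 100% ≈ 332.0%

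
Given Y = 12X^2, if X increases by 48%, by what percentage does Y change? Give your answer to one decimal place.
119.0%

For Y = 12X^2:
If X → X(1 + 0.48)
Then Y → Y · (1 + 0.48)^2
     = Y · 2.1904

Percentage change = ((1 + 0.48)^2 − 1) × 100% ≈ 119.0%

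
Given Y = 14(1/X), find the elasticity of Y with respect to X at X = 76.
Elasticity = -1

Elasticity = (dY/dX) · (X/Y)

dY/dX = -14/X²
At X = 76: dY/dX = -7/2888, Y = 7/38

Elasticity = (-7/2888) · (76 / (7/38)) = -1

Interpretation: for a small percentage change in X, the percentage change in Y is approximately -1.00 times as large.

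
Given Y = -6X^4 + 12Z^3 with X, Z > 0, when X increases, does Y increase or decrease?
Y decreases

Taking the partial derivative:
∂Y/∂X = -24X^3

∂Y/∂X = -24X^3 < 0 (assuming positive values)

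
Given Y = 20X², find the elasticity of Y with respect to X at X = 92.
Elasticity = 2

Elasticity = (dY/dX) · (X/Y)

dY/dX = 40·X
At X = 92: dY/dX = 3680, Y = 169280

Elasticity = 3680 · (92 / 169280) = 2

Interpretation: for a small percentage change in X, the percentage change in Y is approximately 2.00 times as large.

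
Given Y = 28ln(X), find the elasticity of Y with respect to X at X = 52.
Elasticity = 1/ln(52) ≈ 0.2531

Elasticity = (dY/dX) · (X/Y)

dY/dX = 28/X
At X = 52: dY/dX = 7/13, Y = 28·ln(52)

Elasticity = (7/13) · (52 / (28·ln(52))) = 1/ln(52) ≈ 0.2531

Interpretation: for a small percentage change in X, the percentage change in Y is approximately 0.25 times as large.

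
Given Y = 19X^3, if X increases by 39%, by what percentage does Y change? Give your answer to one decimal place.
168.6%

For Y = 19X^3:
If X → X(1 + 0.39)
Then Y → Y · (1 + 0.39)^3
     ≈ Y · 2.6856

Percentage change = ((1 + 0.39)^3 − 1) × 100% ≈ 168.6%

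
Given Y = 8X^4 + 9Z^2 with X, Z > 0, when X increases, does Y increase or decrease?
Y increases

Taking the partial derivative:
∂Y/∂X = 32X^3

∂Y/∂X = 32X^3 > 0 (assuming positive values)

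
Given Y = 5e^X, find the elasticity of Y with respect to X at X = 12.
Elasticity = 12

Elasticity = (dY/dX) · (X/Y)

dY/dX = 5·e^X
At X = 12: dY/dX = 5·e^12, Y = 5·e^12

Elasticity = (5·e^12) · (12 / (5·e^12)) = 12

Interpretation: for a small percentage change in X, the percentage change in Y is approximately 12.00 times as large.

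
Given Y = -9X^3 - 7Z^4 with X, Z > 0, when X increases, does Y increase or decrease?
Y decreases

Taking the partial derivative:
∂Y/∂X = -27X^2

∂Y/∂X = -27X^2 < 0 (assuming positive values)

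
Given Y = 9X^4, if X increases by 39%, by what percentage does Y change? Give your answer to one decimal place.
273.3%

For Y = 9X^4:
If X → X(1 + 0.39)
Then Y → Y · (1 + 0.39)^4
     ≈ Y · 3.7330

Percentage change = ((1 + 0.39)^4 − 1) × 100% ≈ 273.3%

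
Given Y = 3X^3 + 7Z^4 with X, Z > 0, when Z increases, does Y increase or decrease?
Y increases

Taking the partial derivative:
∂Y/∂Z = 28Z^3

∂Y/∂Z = 28Z^3 > 0 (assuming positive values)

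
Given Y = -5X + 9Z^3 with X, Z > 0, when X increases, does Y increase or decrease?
Y decreases

Taking the partial derivative:
∂Y/∂X = -5

∂Y/∂X = -5 < 0 (assuming positive values)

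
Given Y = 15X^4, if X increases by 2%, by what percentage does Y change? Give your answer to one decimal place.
8.2%

For Y = 15X^4:
If X → X(1 + 0.02)
Then Y → Y · (1 + 0.02)^4
     ≈ Y · 1.0824

Percentage change = ((1 + 0.02)^4 − 1) × 100% ≈ 8.2%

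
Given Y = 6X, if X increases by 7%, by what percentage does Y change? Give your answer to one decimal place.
7.0%

For Y = 6X:
If X → X(1 + 0.07)
Then Y → Y · (1 + 0.07)^1
     = Y · 1.0700

Percentage change = ((1 + 0.07)^1 − 1) × 100% = 7.0%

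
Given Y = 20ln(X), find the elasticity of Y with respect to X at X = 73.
Elasticity = 1/ln(73) ≈ 0.2331

Elasticity = (dY/dX) · (X/Y)

dY/dX = 20/X
At X = 73: dY/dX = 20/73, Y = 20·ln(73)

Elasticity = (20/73) · (73 / (20·ln(73))) = 1/ln(73) ≈ 0.2331

Interpretation: for a small percentage change in X, the percentage change in Y is approximately 0.23 times as large.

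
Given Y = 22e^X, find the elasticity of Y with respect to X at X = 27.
Elasticity = 27

Elasticity = (dY/dX) · (X/Y)

dY/dX = 22·e^X
At X = 27: dY/dX = 22·e^27, Y = 22·e^27

Elasticity = (22·e^27) · (27 / (22·e^27)) = 27

Interpretation: for a small percentage change in X, the percentage change in Y is approximately 27.00 times as large.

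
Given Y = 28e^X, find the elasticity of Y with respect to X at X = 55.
Elasticity = 55

Elasticity = (dY/dX) · (X/Y)

dY/dX = 28·e^X
At X = 55: dY/dX = 28·e^55, Y = 28·e^55

Elasticity = (28·e^55) · (55 / (28·e^55)) = 55

Interpretation: for a small percentage change in X, the percentage change in Y is approximately 55.00 times as large.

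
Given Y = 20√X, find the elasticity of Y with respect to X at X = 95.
Elasticity = 1/2

Elasticity = (dY/dX) · (X/Y)

dY/dX = 10/√X
At X = 95: dY/dX = 2·√95/19, Y = 20·√95

Elasticity = (2·√95/19) · (95 / (20·√95)) = 1/2

Interpretation: for a small percentage change in X, the percentage change in Y is approximately 0.50 times as large.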